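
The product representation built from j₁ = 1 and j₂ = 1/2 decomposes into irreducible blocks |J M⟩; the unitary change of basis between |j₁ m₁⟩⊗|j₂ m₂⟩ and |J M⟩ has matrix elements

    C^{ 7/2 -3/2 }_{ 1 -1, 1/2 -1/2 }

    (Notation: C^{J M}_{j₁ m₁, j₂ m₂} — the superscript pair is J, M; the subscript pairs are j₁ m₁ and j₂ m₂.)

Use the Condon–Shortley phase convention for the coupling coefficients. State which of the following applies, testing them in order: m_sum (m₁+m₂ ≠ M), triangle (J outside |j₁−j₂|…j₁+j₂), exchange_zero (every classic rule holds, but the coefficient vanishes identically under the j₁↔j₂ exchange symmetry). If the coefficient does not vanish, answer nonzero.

triangle

m-sum: m₁+m₂ = -1+(-1/2) = -3/2, M = -3/2  ✓
triangle: need |j₁−j₂| ≤ J ≤ j₁+j₂, i.e. J ∈ [1/2, 3/2]; J = 7/2 is outside ✗ ⇒ coefficient is 0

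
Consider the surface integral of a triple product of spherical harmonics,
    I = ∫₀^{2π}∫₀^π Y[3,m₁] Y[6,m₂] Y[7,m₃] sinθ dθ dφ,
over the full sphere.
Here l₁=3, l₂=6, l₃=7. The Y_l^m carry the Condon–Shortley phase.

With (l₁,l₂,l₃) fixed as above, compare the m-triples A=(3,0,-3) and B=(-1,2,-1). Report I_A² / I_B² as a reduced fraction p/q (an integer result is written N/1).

4725/529

Shared (l₁,l₂,l₃)=(3,6,7): N and (l;000)² cancel in I_A²/I_B².
A: Δ = 2!·4!·10!/17! = 1/2042040; Racah Σ t=0..0: t=0:+1/829440 = 1/829440; ⇒ 3j(3 6 7; 3 0 -3)² = 225/9724, sgn +1
B: Δ = 2!·4!·10!/17! = 1/2042040; Racah Σ t=0..2: t=0:+1/3870720 t=1:−1/181440 t=2:+1/138240 = 23/11612160; ⇒ 3j(3 6 7; -1 2 -1)² = 529/204204, sgn +1
I_A²/I_B² = (225/9724)/(529/204204) = 4725/529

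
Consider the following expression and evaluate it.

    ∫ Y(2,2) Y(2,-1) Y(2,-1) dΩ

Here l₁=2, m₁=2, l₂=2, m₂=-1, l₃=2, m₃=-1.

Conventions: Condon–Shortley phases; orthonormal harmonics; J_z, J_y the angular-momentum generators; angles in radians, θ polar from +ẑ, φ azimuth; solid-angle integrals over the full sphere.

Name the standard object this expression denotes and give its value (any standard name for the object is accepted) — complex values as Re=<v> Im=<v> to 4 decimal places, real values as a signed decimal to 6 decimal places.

This is a Gaunt coefficient — the integral of a triple product of spherical harmonics over the sphere.
Checks pass: Σm=0; 6 even; l₃=2∈[0,4].
(2·2+1)(2·2+1)(2·2+1) = 125
Δ: 2! 2! 2! / 7! → 1/630
sum: t=0:+1/8 t=1:−1/1 t=2:+1/8 = -3/4
3j²(2 2 2; 0 0 0) = Δ·Π!·Σ² = 2/35  (sign -1)
sum: t=0:+1/4 = 1/4
3j²(2 2 2; 2 -1 -1) = Δ·Π!·Σ² = 3/35  (sign -1)
combine: 4πI² = 125·2/35·3/35 = 30/49
take √, sign +1: I = 0.22072812

Gaunt coefficient, +0.220728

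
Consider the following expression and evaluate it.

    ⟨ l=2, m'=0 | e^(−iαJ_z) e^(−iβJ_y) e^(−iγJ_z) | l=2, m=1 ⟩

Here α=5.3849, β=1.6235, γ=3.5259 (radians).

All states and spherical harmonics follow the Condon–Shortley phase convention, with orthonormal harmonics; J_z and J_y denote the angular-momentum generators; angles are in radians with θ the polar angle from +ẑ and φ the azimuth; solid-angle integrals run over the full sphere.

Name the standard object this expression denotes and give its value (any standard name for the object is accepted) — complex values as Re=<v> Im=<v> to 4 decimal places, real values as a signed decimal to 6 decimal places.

This is a Wigner D-matrix element — the rotation-matrix element ⟨l m'| R(α,β,γ) |l m⟩ in the angular-momentum basis.
Split into d^2_{0,1}(β=1.6235) × two z-phases.
With c≡cos(β/2)=0.688230 and s≡sin(β/2)=0.725493, N=[2·2·6·1]^{1/2}=4.898979
k: max(0,(1)−(0))=1 … min(2+(1),2−(0))=2
  k=1: (−1)^0·4.8990/(2)·0.6882^3·0.7255^1 = +0.579308
  k=2: (−1)^1·4.8990/(2)·0.6882^1·0.7255^3 = -0.643737
d^2_{0,1}(1.6235) = +0.579308 -0.643737 = -0.064429
Attach z-rotation phases: D = e^{-i(0)(5.3849)}·(-0.064429)·e^{-i(1)(3.5259)} = +0.059730-0.024156i

Wigner D-matrix element, Re=0.0597 Im=-0.0242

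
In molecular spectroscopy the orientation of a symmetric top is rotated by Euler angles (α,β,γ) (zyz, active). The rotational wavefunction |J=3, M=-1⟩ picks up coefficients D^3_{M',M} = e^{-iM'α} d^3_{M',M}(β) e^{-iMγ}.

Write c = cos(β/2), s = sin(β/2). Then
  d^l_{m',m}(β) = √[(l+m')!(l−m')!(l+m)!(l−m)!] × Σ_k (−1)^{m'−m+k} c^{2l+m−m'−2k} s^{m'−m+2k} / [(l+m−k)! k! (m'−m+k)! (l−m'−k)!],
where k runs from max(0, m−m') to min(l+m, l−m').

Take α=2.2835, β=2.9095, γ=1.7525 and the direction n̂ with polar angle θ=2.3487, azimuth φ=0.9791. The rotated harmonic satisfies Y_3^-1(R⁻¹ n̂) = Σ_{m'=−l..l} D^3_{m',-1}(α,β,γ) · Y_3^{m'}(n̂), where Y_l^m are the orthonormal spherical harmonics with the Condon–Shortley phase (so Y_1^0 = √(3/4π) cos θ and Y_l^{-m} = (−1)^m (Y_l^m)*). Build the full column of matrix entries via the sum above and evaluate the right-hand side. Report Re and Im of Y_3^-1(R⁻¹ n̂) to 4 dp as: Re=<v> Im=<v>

Need the full column D^3_{m',-1} for m'=−3..3 at α=2.2835, β=2.9095, γ=1.7525.
cos(β/2)=0.115786, sin(β/2)=0.993274
d^3_{-3,-1}: single k=2 term ⇒ +0.000687;  D = -0.000468+0.000503i
d^3_{-2,-1}: k∈[1..2] ⇒ +0.000065 -0.009621 = -0.009555;  D = -0.009549-0.000347i
d^3_{-1,-1}: k∈[0..2] ⇒ +0.000002 -0.001419 +0.078296 = +0.076880;  D = -0.048125-0.059954i
d^3_{0,-1}: k∈[0..2] ⇒ -0.000072 +0.015808 -0.387786 = -0.372050;  D = +0.067231-0.365925i
d^3_{1,-1}: k∈[0..2] ⇒ +0.001064 -0.104395 +0.960318 = +0.856987;  D = +0.738981-0.433975i
d^3_{2,-1}: k∈[0..1] ⇒ -0.009621 +0.353999 = +0.344378;  D = -0.326119-0.110646i
d^3_{3,-1}: single k=0 term ⇒ +0.050540;  D = +0.019009+0.046829i
Y_3^{m'}(θ=2.3487,φ=0.9791) and Σ D·Y over m':
  (-0.0005+0.0005i)·(-0.1477-0.0306i)  (-0.0095-0.0003i)·(+0.1375+0.3370i)  (-0.0481-0.0600i)·(+0.1878-0.2795i)  (+0.0672-0.3659i)·(+0.1408+0.0000i)  (+0.7390-0.4340i)·(-0.1878-0.2795i)  (-0.3261-0.1106i)·(+0.1375-0.3370i)  (+0.0190+0.0468i)·(+0.1477-0.0306i)
Y_3^-1(R⁻¹ n̂) = -0.355407-0.076638i

Re=-0.3554 Im=-0.0766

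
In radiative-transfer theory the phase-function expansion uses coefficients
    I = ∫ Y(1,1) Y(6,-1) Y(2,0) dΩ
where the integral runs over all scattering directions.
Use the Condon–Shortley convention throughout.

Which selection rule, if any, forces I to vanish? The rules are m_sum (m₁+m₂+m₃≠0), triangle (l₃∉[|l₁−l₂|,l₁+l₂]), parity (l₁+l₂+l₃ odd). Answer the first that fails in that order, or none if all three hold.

triangle

m₁+m₂+m₃ = 1 − 1 + 0 = 0  ✓
triangle: need |l₁−l₂| ≤ l₃ ≤ l₁+l₂ = [5,7]; l₃=2 is outside  ✗
parity: l₁+l₂+l₃ = 9 is odd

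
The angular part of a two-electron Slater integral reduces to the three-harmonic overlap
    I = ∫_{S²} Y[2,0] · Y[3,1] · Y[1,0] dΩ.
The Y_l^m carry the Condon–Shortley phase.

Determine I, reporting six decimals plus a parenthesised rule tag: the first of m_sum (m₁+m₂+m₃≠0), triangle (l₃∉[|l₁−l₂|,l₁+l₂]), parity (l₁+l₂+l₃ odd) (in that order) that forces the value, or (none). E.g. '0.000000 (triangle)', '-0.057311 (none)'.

0 + 1 + 0 = 1 ≠ 0: azimuthal integral kills it; I = 0

0.000000 (m_sum)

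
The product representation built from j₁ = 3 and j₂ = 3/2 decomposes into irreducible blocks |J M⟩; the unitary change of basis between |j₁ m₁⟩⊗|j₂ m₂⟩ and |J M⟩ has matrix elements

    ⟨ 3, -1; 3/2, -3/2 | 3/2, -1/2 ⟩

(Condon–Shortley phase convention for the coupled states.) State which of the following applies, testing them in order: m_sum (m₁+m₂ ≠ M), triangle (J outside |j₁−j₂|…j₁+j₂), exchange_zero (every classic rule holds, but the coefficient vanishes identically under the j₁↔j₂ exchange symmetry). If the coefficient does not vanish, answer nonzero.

m_sum

m-sum: m₁+m₂ = -1+(-3/2) = -5/2, M = -1/2  ✗ ⇒ coefficient is 0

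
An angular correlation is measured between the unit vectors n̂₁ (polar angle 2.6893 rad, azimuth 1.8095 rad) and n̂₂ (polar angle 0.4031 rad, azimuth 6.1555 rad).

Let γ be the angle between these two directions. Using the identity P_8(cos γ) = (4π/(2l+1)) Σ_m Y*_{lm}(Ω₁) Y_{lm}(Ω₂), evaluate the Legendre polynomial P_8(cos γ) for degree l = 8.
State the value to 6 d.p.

Term-by-term m-sum for l=8 (normalisation 4π/17 = 0.739198):
  m=-8: (-0.00023 + 0.00065j) × (0.00015 + 0.00025j) = -0.00000 + 0.00000j  (running Σ = -0.00000 + 0.00000j)
  m=-7: (-0.00562 - 0.00056j) × (0.00170 + 0.00211j) = -0.00001 - 0.00001j  (running Σ = -0.00001 - 0.00001j)
  m=-6: (-0.00403 - 0.02892j) × (0.01156 + 0.01112j) = 0.00027 - 0.00038j  (running Σ = 0.00027 - 0.00039j)
  m=-5: (0.09902 - 0.03924j) × (0.05407 + 0.04013j) = 0.00693 + 0.00185j  (running Σ = 0.00720 + 0.00146j)
  m=-4: (0.16048 + 0.22671j) × (0.17844 + 0.09999j) = 0.00597 + 0.05650j  (running Σ = 0.01316 + 0.05796j)
  m=-3: (-0.32247 + 0.37057j) × (0.40133 + 0.16172j) = -0.18935 + 0.09657j  (running Σ = -0.17619 + 0.15453j)
  m=-2: (-0.42797 - 0.22140j) × (0.53635 + 0.14003j) = -0.19854 - 0.17868j  (running Σ = -0.37473 - 0.02414j)
  m=-1: (-0.00068 + 0.00279j) × (0.19967 + 0.02563j) = -0.00021 + 0.00054j  (running Σ = -0.37494 - 0.02360j)
  m=0: (-0.47651 + 0.00000j) × (-0.43531 + 0.00000j) = 0.20743 + 0.00000j  (running Σ = -0.16751 - 0.02360j)
  m=1: (0.00068 + 0.00279j) × (-0.19967 + 0.02563j) = -0.00021 - 0.00054j  (running Σ = -0.16771 - 0.02414j)
  m=2: (-0.42797 + 0.22140j) × (0.53635 - 0.14003j) = -0.19854 + 0.17868j  (running Σ = -0.36626 + 0.15453j)
  m=3: (0.32247 + 0.37057j) × (-0.40133 + 0.16172j) = -0.18935 - 0.09657j  (running Σ = -0.55561 + 0.05796j)
  m=4: (0.16048 - 0.22671j) × (0.17844 - 0.09999j) = 0.00597 - 0.05650j  (running Σ = -0.54964 + 0.00146j)
  m=5: (-0.09902 - 0.03924j) × (-0.05407 + 0.04013j) = 0.00693 - 0.00185j  (running Σ = -0.54271 - 0.00039j)
  m=6: (-0.00403 + 0.02892j) × (0.01156 - 0.01112j) = 0.00027 + 0.00038j  (running Σ = -0.54243 - 0.00001j)
  m=7: (0.00562 - 0.00056j) × (-0.00170 + 0.00211j) = -0.00001 + 0.00001j  (running Σ = -0.54244 + 0.00000j)
  m=8: (-0.00023 - 0.00065j) × (0.00015 - 0.00025j) = -0.00000 - 0.00000j  (running Σ = -0.54244 + 0.00000j)
Total Σ_m = -0.54244 + 0.00000j. Multiply by 0.739198: -0.40097 + 0.00000j. P_8(cos γ) = -0.400972

-0.400972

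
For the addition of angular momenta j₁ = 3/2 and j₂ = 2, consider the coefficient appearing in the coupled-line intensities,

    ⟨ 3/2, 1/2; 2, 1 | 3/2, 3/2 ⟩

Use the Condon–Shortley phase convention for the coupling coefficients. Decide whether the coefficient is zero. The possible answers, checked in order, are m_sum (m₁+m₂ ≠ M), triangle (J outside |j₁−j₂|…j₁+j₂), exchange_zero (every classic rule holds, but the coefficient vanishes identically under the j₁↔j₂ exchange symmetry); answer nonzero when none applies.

nonzero

m-sum: m₁+m₂ = 1/2+1 = 3/2, M = 3/2  ✓
triangle: |j₁−j₂| = 1/2 ≤ J = 3/2 ≤ j₁+j₂ = 7/2  ✓
exchange: j₁≠j₂ or m₁≠m₂ — the exchange symmetry imposes no constraint here
value check: CG = −√(2/5) = -0.632456 ≠ 0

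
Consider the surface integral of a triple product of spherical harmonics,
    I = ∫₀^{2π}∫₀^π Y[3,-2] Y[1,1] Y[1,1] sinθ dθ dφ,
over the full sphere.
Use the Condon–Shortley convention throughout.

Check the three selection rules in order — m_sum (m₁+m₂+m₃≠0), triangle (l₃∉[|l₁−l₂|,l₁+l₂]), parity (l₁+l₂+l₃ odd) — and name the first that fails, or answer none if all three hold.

triangle

azimuthal sum: -2 + 1 + 1 = 0  ✓
l₃ must lie in [2,4]; have l₃=1  ✗
L = 3 + 1 + 1 = 5 (odd)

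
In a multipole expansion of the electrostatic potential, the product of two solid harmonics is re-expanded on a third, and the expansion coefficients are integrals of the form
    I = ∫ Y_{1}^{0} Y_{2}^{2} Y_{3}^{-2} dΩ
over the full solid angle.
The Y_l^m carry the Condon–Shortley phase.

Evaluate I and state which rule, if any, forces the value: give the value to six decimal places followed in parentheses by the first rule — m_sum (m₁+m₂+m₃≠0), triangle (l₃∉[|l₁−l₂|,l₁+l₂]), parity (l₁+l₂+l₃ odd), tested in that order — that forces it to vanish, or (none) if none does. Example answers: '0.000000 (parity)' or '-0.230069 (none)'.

0.184674 (none)

Rules hold: Σm=0, L=6 even, 1≤3≤3.
N = 3·5·7 = 105
Δ = 0!·2!·4!/7! = 1/105
Racah Σ t=0..0: t=0:+1/4 = 1/4
⇒ 3j(1 2 3; 0 0 0)² = 3/35, sgn -1
Racah Σ t=0..0: t=0:+1/24 = 1/24
⇒ 3j(1 2 3; 0 2 -2)² = 1/21, sgn -1
4πI² = N·(3j₀)²·(3jₘ)² = 3/7
I = +1·√(0.428571/4π) = 0.18467439
No selection rule forces the value: the integral is nonzero (none).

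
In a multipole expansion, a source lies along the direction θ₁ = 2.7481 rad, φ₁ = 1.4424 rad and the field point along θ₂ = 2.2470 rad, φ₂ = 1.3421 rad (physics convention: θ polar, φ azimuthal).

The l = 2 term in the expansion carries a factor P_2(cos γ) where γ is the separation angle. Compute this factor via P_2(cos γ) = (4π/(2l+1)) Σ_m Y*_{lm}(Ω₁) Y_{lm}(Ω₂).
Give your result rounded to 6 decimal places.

0.649886

Expand P_2 via completeness: Σ_{m} conj(Y_{2,m}) at Ω₁ times Y_{2,m} at Ω₂ —
  [-2]  conj(Y_{2,-2})(Ω₁) = -0.05492 + 0.01442j ; Y_{2,-2}(Ω₂) = -0.21083 - 0.10377j ; Δ = 0.01308 + 0.00266j
  [-1]  conj(Y_{2,-1})(Ω₁) = -0.03503 - 0.27132j ; Y_{2,-1}(Ω₂) = -0.08549 + 0.36728j ; Δ = 0.10264 + 0.01033j
  [+0]  conj(Y_{2,0})(Ω₁) = 0.49169 + 0.00000j ; Y_{2,0}(Ω₂) = 0.05520 + 0.00000j ; Δ = 0.02714 + 0.00000j
  [+1]  conj(Y_{2,1})(Ω₁) = 0.03503 - 0.27132j ; Y_{2,1}(Ω₂) = 0.08549 + 0.36728j ; Δ = 0.10264 - 0.01033j
  [+2]  conj(Y_{2,2})(Ω₁) = -0.05492 - 0.01442j ; Y_{2,2}(Ω₂) = -0.21083 + 0.10377j ; Δ = 0.01308 - 0.00266j
Total Σ_m = 0.25858 + 0.00000j. Multiply by 2.513274: 0.64989 + 0.00000j. P_2(cos γ) = 0.649886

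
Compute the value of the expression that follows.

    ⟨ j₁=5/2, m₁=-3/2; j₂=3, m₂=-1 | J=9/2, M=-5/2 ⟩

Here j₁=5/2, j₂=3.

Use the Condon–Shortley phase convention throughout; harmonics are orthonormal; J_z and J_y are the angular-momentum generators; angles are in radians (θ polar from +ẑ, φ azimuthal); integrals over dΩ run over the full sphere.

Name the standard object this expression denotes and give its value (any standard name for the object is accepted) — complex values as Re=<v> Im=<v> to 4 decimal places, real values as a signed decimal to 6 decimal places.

Clebsch–Gordan coefficient, −√(10/99) ≈ -0.317821

This is a Clebsch–Gordan (vector-coupling) coefficient.
j₁+j₂−J=1  J+j₁−j₂=4  J−j₁+j₂=5  j₁+j₂+J+1=11
(j₁±m₁, j₂±m₂, J±M) = (1,4,2,4,2,7)
P² = 92160/11
sum k=0..1:
  [0] +1/288 = 1/288
  [1] −1/144 = -1/144
S = -1/288
C² = P²·S² = 10/99 ; C = -0.317821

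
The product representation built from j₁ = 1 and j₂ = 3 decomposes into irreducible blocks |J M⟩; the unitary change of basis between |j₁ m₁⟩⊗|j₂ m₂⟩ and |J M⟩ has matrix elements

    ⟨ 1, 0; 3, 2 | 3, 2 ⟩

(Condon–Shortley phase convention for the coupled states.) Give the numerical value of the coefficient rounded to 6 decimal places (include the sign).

-0.577350  (= −√(1/3))

j₁+j₂−J=1  J+j₁−j₂=1  J−j₁+j₂=5  j₁+j₂+J+1=8
(j₁±m₁, j₂±m₂, J±M) = (1,1,5,1,5,1)
P² = 300
sum k=0..1:
  [0] +1/120 = 1/120
  [1] −1/24 = -1/24
S = -1/30
C² = P²·S² = 1/3 ; C = -0.577350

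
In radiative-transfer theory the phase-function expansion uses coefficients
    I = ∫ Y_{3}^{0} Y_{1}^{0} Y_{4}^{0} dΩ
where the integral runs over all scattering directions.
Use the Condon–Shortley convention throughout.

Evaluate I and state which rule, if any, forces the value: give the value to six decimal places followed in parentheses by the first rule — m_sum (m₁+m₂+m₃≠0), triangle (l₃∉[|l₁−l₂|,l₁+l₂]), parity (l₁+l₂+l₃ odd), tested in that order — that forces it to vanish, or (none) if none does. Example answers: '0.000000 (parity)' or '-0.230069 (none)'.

0.246233 (none)

Checks pass: Σm=0; 8 even; l₃=4∈[2,4].
(2·3+1)(2·1+1)(2·4+1) = 189
Δ: 0! 6! 2! / 9! → 1/252
sum: t=0:+1/36 = 1/36
3j²(3 1 4; 0 0 0) = Δ·Π!·Σ² = 4/63  (sign +1)
(m-triple is (0,0,0) — same symbol as above.)
combine: 4πI² = 189·4/63·4/63 = 16/21
take √, sign +1: I = 0.24623252
No selection rule forces the value: the integral is nonzero (none).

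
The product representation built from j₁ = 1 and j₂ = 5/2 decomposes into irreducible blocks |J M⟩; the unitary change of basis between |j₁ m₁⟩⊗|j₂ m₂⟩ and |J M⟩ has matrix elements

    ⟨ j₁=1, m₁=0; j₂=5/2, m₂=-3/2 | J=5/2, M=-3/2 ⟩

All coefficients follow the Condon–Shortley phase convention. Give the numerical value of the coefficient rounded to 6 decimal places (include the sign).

+√(9/35) ≈ +0.507093

triangle: 1!×1!×4!/7! = 24/5040
(j±m)!: 1!×1!×1!×4!×1!×4! = 576
prefactor² = (2J+1)×Δ×N² = 576/35
  k=0: +1/(0!×1!×1!×1!×0!×3!) = 1/6
  k=1: −1/(1!×0!×0!×0!×1!×4!) = -1/24
Σ = 1/8  ⇒  CG² = 576/35×(1/8)² = 9/35
CG = +√(9/35) = +0.507093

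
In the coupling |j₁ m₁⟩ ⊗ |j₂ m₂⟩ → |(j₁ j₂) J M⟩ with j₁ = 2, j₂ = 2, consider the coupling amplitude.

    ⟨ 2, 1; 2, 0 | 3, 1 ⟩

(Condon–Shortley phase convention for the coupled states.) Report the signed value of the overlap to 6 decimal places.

j₁+j₂−J=1  J+j₁−j₂=3  J−j₁+j₂=3  j₁+j₂+J+1=8
(j₁±m₁, j₂±m₂, J±M) = (3,1,2,2,4,2)
P² = 36/5
sum k=0..1:
  [0] +1/4 = 1/4
  [1] −1/12 = -1/12
S = 1/6
C² = P²·S² = 1/5 ; C = +0.447214

+0.447214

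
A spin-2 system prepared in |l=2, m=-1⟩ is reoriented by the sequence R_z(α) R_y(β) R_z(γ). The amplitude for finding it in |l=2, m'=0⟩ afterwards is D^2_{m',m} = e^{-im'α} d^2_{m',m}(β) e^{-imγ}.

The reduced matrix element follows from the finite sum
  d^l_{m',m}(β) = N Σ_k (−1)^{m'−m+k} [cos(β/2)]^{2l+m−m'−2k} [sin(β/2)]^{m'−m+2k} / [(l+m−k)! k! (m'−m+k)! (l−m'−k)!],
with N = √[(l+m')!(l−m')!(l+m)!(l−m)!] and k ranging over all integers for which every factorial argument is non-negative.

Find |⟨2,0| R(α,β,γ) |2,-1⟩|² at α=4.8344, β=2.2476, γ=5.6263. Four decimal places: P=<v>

P=0.3576

D^2_{0,-1}(4.8344,2.2476,5.6263) = e^{-i·0·4.8344}·d^2_{0,-1}(2.2476)·e^{-i·-1·5.6263}. Compute d first:
Half-angle: c=0.432259, s=0.901750. N=√(2·2·1·6)=4.898979
The bounds max(0,m−m')=0 and min(l+m,l−m')=1 give 2 terms
  k=0: (−1)^1·4.8990/(2)·0.4323^3·0.9017^1 = -0.178399
  k=1: (−1)^2·4.8990/(2)·0.4323^1·0.9017^3 = +0.776385
d^2_{0,-1}(2.2476) = -0.178399 +0.776385 = +0.597986
|D^2_{0,-1}|² = |d^2_{0,-1}(β)|² = (+0.597986)² = 0.357587 (the z-rotation phases have unit modulus)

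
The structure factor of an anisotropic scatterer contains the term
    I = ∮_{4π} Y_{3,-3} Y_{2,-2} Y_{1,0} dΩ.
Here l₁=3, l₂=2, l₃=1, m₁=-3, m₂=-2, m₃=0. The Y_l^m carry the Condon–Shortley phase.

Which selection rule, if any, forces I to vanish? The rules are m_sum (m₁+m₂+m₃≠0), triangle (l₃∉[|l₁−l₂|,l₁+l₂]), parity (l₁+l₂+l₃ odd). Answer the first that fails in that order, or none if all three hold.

Σmᵢ = -5  ✗
l₃∈[|l₁−l₂|,l₁+l₂]=[1,5], have l₃=1
Σlᵢ = 6 ⇒ even

m_sum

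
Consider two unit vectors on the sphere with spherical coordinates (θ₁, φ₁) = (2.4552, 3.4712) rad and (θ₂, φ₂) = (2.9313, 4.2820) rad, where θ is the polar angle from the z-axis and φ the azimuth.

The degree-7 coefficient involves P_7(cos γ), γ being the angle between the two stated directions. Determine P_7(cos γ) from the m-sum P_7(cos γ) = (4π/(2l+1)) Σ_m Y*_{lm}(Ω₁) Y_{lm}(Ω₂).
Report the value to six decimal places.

-0.386916

Summing Y*_{l m}(θ₁,φ₁)·Y_{l m}(θ₂,φ₂) over m ∈ [−7, 7]; prefactor 4π/(2·7+1) = 0.837758:
  [-7]  conj(Y_{7,-7})(Ω₁) = (0.013791, -0.015211) ; Y_{7,-7}(Ω₂) = (0.000001, 0.000009) ; Δ = (0.000000, 0.000000)
  [-6]  conj(Y_{7,-6})(Ω₁) = (0.037106, -0.086115) ; Y_{7,-6}(Ω₂) = (-0.000128, 0.000080) ; Δ = (0.000002, 0.000014)
  [-5]  conj(Y_{7,-5})(Ω₁) = (0.019622, -0.253526) ; Y_{7,-5}(Ω₂) = (-0.001390, -0.000913) ; Δ = (-0.000259, 0.000334)
  [-4]  conj(Y_{7,-4})(Ω₁) = (-0.109267, -0.423736) ; Y_{7,-4}(Ω₂) = (0.001931, -0.012710) ; Δ = (-0.005596, 0.000571)
  [-3]  conj(Y_{7,-3})(Ω₁) = (-0.227654, -0.345982) ; Y_{7,-3}(Ω₂) = (0.068370, -0.019633) ; Δ = (-0.022357, -0.019185)
  [-2]  conj(Y_{7,-2})(Ω₁) = (-0.014576, -0.011294) ; Y_{7,-2}(Ω₂) = (0.176465, 0.205297) ; Δ = (-0.000254, -0.004986)
  [-1]  conj(Y_{7,-1})(Ω₁) = (0.365483, 0.125027) ; Y_{7,-1}(Ω₂) = (-0.259483, 0.565208) ; Δ = (-0.165503, 0.174132)
  [+0]  conj(Y_{7,0})(Ω₁) = (0.144115, -0.000000) ; Y_{7,0}(Ω₂) = (-0.512883, 0.000000) ; Δ = (-0.073914, 0.000000)
  [+1]  conj(Y_{7,1})(Ω₁) = (-0.365483, 0.125027) ; Y_{7,1}(Ω₂) = (0.259483, 0.565208) ; Δ = (-0.165503, -0.174132)
  [+2]  conj(Y_{7,2})(Ω₁) = (-0.014576, 0.011294) ; Y_{7,2}(Ω₂) = (0.176465, -0.205297) ; Δ = (-0.000254, 0.004986)
  [+3]  conj(Y_{7,3})(Ω₁) = (0.227654, -0.345982) ; Y_{7,3}(Ω₂) = (-0.068370, -0.019633) ; Δ = (-0.022357, 0.019185)
  [+4]  conj(Y_{7,4})(Ω₁) = (-0.109267, 0.423736) ; Y_{7,4}(Ω₂) = (0.001931, 0.012710) ; Δ = (-0.005596, -0.000571)
  [+5]  conj(Y_{7,5})(Ω₁) = (-0.019622, -0.253526) ; Y_{7,5}(Ω₂) = (0.001390, -0.000913) ; Δ = (-0.000259, -0.000334)
  [+6]  conj(Y_{7,6})(Ω₁) = (0.037106, 0.086115) ; Y_{7,6}(Ω₂) = (-0.000128, -0.000080) ; Δ = (0.000002, -0.000014)
  [+7]  conj(Y_{7,7})(Ω₁) = (-0.013791, -0.015211) ; Y_{7,7}(Ω₂) = (-0.000001, 0.000009) ; Δ = (0.000000, -0.000000)
Σ over m = (-0.461847, 0.000000); ×(4π/15) → (-0.386916, 0.000000). Real part: -0.386916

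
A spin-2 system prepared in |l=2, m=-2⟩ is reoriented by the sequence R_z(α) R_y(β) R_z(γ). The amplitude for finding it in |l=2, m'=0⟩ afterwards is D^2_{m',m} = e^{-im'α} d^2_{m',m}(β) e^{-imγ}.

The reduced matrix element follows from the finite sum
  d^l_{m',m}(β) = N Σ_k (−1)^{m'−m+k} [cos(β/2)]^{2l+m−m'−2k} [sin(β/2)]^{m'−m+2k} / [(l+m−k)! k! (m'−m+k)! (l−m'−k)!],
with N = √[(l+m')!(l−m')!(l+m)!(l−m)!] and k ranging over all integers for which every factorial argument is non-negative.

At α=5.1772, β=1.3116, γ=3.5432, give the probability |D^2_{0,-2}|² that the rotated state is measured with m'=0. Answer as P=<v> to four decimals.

P=0.3273

Split into d^2_{0,-2}(β=1.3116) × two z-phases.
With c≡cos(β/2)=0.792560 and s≡sin(β/2)=0.609793, N=[2·2·1·24]^{1/2}=9.797959
k∈{0} keeps every argument non-negative
  k=0: (−1)^2·9.7980/(4)·0.7926^2·0.6098^2 = +0.572145
d^2_{0,-2}(1.3116) = +0.572145
|D^2_{0,-2}|² = |d^2_{0,-2}(β)|² = (+0.572145)² = 0.327350 (the z-rotation phases have unit modulus)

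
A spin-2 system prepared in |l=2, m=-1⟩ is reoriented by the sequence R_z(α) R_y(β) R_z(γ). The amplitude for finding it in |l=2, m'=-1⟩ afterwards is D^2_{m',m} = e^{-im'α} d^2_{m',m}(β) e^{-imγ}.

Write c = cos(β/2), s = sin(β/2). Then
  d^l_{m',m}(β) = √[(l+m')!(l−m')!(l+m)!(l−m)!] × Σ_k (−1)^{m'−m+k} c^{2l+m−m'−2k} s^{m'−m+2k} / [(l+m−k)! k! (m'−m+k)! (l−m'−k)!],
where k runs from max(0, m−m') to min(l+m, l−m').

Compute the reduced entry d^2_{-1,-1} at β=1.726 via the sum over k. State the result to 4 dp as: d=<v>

d=-0.5534

d^2_{-1,-1}(β=1.7260) via the finite sum:
Half-angle: c=0.650161, s=0.759796. N=√(1·6·1·6)=6.000000
Admissible k: 0..1 (factorial args all ≥0)
  k=0: (−1)^0·6.0000/(6)·0.6502^4·0.7598^0 = +0.178683
  k=1: (−1)^1·6.0000/(2)·0.6502^2·0.7598^2 = -0.732078
d^2_{-1,-1}(1.7260) = +0.178683 -0.732078 = -0.553395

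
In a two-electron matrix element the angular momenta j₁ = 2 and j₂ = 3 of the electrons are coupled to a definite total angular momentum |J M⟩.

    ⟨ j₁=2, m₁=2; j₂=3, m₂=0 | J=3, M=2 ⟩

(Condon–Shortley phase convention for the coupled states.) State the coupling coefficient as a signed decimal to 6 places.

+0.577350  (= +√(1/3))

j₁+j₂−J=2  J+j₁−j₂=2  J−j₁+j₂=4  j₁+j₂+J+1=9
(j₁±m₁, j₂±m₂, J±M) = (4,0,3,3,5,1)
P² = 192
sum k=0..0:
  [0] +1/24 = 1/24
S = 1/24
C² = P²·S² = 1/3 ; C = +0.577350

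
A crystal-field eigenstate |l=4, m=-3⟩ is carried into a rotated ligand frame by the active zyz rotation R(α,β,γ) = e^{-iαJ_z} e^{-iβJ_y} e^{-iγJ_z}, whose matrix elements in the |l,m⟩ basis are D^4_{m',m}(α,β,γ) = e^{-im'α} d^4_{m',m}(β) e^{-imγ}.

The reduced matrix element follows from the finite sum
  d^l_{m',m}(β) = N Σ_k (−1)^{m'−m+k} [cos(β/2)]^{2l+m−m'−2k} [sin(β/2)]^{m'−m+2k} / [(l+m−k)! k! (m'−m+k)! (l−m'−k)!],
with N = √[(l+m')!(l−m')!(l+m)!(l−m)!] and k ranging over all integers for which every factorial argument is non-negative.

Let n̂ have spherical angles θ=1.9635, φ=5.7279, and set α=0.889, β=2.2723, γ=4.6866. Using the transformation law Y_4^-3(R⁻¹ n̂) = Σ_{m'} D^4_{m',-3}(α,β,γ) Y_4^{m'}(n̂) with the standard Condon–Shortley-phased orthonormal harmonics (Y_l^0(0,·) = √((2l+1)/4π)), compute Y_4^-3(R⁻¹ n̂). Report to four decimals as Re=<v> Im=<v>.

Re=0.2510 Im=-0.2459

Need the full column D^4_{m',-3} for m'=−4..4 at α=0.8890, β=2.2723, γ=4.6866.
cos(β/2)=0.421090, sin(β/2)=0.907019
d^4_{-4,-3}: single k=1 term ⇒ +0.006023;  D = +0.001992-0.005684i
d^4_{-3,-3}: k∈[0..1] ⇒ +0.000989 -0.032105 = -0.031117;  D = +0.016316+0.026496i
d^4_{-2,-3}: k∈[0..1] ⇒ -0.007967 +0.110894 = +0.102927;  D = -0.102060-0.013326i
d^4_{-1,-3}: k∈[0..1] ⇒ +0.036404 -0.281503 = -0.245099;  D = +0.177798-0.168705i
d^4_{0,-3}: k∈[0..1] ⇒ -0.116892 +0.542338 = +0.425445;  D = +0.032883+0.424173i
d^4_{1,-3}: k∈[0..1] ⇒ +0.281503 -0.783642 = -0.502139;  D = -0.413173-0.285362i
d^4_{2,-3}: k∈[0..1] ⇒ -0.514507 +0.795707 = +0.281201;  D = +0.269892-0.078946i
d^4_{3,-3}: k∈[0..1] ⇒ +0.691107 -0.458069 = +0.233038;  D = +0.090153-0.214893i
d^4_{4,-3}: single k=0 term ⇒ -0.601498;  D = +0.284022+0.530219i
Y_4^{m'}(θ=1.9635,φ=5.7279) and Σ D·Y over m':
  (+0.0020-0.0057i)·(-0.1952+0.2566i)  (+0.0163+0.0265i)·(+0.0359-0.3760i)  (-0.1021-0.0133i)·(+0.0032+0.0064i)  (+0.1778-0.1687i)·(+0.2807+0.1741i)  (+0.0329+0.4242i)·(-0.0680+0.0000i)  (-0.4132-0.2854i)·(-0.2807+0.1741i)  (+0.2699-0.0789i)·(+0.0032-0.0064i)  (+0.0902-0.2149i)·(-0.0359-0.3760i)  (+0.2840+0.5302i)·(-0.1952-0.2566i)
Y_4^-3(R⁻¹ n̂) = +0.251018-0.245916i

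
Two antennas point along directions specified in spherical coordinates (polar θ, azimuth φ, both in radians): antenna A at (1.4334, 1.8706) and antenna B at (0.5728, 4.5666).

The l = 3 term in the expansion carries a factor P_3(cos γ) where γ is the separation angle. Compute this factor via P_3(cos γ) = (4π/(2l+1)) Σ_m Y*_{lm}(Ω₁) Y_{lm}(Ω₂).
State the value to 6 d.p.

Summing Y*_{l m}(θ₁,φ₁)·Y_{l m}(θ₂,φ₂) over m ∈ [−3, 3]; prefactor 4π/(2·3+1) = 1.795196:
  term(m=-3) = -0.006247-0.026204i   from Y*(Ω₁)=+0.317521-0.252274i, Y(Ω₂)=+0.028135-0.060173i
  term(m=-2) = +0.021779+0.026953i   from Y*(Ω₁)=-0.113390-0.077509i, Y(Ω₂)=-0.241642-0.072525i
  term(m=-1) = +0.116066+0.055437i   from Y*(Ω₁)=+0.085678-0.277167i, Y(Ω₂)=-0.064410+0.438669i
  term(m=+0) = -0.024748-0.000000i   from Y*(Ω₁)=-0.148542-0.000000i, Y(Ω₂)=+0.166606+0.000000i
  term(m=+1) = +0.116066-0.055437i   from Y*(Ω₁)=-0.085678-0.277167i, Y(Ω₂)=+0.064410+0.438669i
  term(m=+2) = +0.021779-0.026953i   from Y*(Ω₁)=-0.113390+0.077509i, Y(Ω₂)=-0.241642+0.072525i
  term(m=+3) = -0.006247+0.026204i   from Y*(Ω₁)=-0.317521-0.252274i, Y(Ω₂)=-0.028135-0.060173i
Total Σ_m = +0.238448+0.000000i. Multiply by 1.795196: +0.428060+0.000000i. P_3(cos γ) = 0.428060

0.428060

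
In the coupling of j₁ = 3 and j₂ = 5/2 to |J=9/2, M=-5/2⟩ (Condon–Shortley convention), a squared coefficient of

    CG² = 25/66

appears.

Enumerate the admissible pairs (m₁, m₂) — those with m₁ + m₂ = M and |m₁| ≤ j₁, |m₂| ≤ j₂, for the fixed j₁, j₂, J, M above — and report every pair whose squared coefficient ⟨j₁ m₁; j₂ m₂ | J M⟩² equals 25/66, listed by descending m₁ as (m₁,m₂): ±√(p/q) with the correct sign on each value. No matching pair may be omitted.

(0,-5/2): +√(25/66)

Admissible pairs with m₁+m₂ = M = -5/2: (-3,1/2), (-2,-1/2), (-1,-3/2), (0,-5/2)
  (m₁,m₂)=(0,-5/2): CG² = 25/66, CG = +√(25/66)   ← matches the target
  (m₁,m₂)=(-1,-3/2): CG² = 10/99, CG = +√(10/99)
  (m₁,m₂)=(-2,-1/2): CG² = 49/198, CG = −√(49/198)
  (m₁,m₂)=(-3,1/2): CG² = 3/11, CG = −√(3/11)
Pairs with CG² = 25/66: (0,-5/2): +√(25/66)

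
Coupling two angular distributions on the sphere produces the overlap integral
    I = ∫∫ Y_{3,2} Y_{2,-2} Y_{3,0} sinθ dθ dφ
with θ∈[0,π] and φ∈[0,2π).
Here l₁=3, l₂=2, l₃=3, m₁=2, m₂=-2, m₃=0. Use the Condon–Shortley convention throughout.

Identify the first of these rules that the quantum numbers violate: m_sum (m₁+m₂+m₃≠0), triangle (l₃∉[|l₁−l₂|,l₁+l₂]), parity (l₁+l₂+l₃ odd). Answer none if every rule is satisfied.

Σmᵢ = 0  ✓
l₃∈[|l₁−l₂|,l₁+l₂]=[1,5], have l₃=3  ✓
Σlᵢ = 8 ⇒ even  ✓

none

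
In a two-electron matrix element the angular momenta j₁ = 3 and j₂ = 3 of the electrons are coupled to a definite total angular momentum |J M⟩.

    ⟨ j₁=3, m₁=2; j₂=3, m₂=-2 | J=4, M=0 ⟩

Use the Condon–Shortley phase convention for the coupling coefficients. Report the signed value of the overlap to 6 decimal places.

+√(7/22) ≈ +0.564076

√[9·2!4!4!/11! · 5!1!1!5!4!4!] = √(165888/77)
  +(−1)^0/∏(0,2,1,1,3,3)! = 1/72  (running 1/72)
  +(−1)^1/∏(1,1,0,0,4,4)! = -1/576  (running 7/576)
⟨..|..⟩ = √(165888/77)·(7/576) = +0.564076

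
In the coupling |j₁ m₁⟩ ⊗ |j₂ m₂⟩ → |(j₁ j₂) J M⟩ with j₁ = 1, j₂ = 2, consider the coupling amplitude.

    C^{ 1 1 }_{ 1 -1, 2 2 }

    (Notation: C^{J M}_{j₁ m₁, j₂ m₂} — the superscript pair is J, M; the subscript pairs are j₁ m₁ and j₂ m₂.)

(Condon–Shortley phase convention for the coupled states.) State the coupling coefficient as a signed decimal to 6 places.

triangle: 2!×0!×2!/5! = 4/120
(j±m)!: 0!×2!×4!×0!×2!×0! = 96
prefactor² = (2J+1)×Δ×N² = 48/5
  k=2: +1/(2!×0!×0!×2!×0!×0!) = 1/4
Σ = 1/4  ⇒  CG² = 48/5×(1/4)² = 3/5
CG = +√(3/5) = +0.774597

+√(3/5) = +0.774597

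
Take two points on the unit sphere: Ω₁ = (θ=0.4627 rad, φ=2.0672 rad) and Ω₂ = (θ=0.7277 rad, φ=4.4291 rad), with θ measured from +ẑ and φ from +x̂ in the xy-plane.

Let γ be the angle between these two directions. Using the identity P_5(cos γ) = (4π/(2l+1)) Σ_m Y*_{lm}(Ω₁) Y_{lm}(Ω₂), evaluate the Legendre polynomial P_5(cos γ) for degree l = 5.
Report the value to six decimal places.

Addition theorem: P_5(cos γ) = (4π/11) Σ_m Y*_{lm}(Ω₁) Y_{lm}(Ω₂), m = −5…5:
  term(m=-5) = (0.000361, 0.000341)   from Y*(Ω₁)=(-0.005040, -0.006499), Y(Ω₂)=(-0.059712, 0.009290)
  term(m=-4) = (-0.011182, 0.000255)   from Y*(Ω₁)=(-0.021013, 0.047716), Y(Ω₂)=(0.090917, 0.194308)
  term(m=-3) = (0.054283, -0.056174)   from Y*(Ω₁)=(0.190327, -0.015562), Y(Ω₂)=(0.307289, -0.270019)
  term(m=-2) = (0.001821, 0.159581)   from Y*(Ω₁)=(-0.231494, -0.354890), Y(Ω₂)=(-0.317792, -0.202164)
  term(m=-1) = (0.019556, 0.019334)   from Y*(Ω₁)=(-0.221618, 0.409160), Y(Ω₂)=(0.016519, -0.056742)
  term(m=+0) = (0.026670, 0.000000)   from Y*(Ω₁)=(-0.068718, -0.000000), Y(Ω₂)=(-0.388100, 0.000000)
  term(m=+1) = (0.019556, -0.019334)   from Y*(Ω₁)=(0.221618, 0.409160), Y(Ω₂)=(-0.016519, -0.056742)
  term(m=+2) = (0.001821, -0.159581)   from Y*(Ω₁)=(-0.231494, 0.354890), Y(Ω₂)=(-0.317792, 0.202164)
  term(m=+3) = (0.054283, 0.056174)   from Y*(Ω₁)=(-0.190327, -0.015562), Y(Ω₂)=(-0.307289, -0.270019)
  term(m=+4) = (-0.011182, -0.000255)   from Y*(Ω₁)=(-0.021013, -0.047716), Y(Ω₂)=(0.090917, -0.194308)
  term(m=+5) = (0.000361, -0.000341)   from Y*(Ω₁)=(0.005040, -0.006499), Y(Ω₂)=(0.059712, 0.009290)
Accumulated sum (0.156348, -0.000000); after 4π/(2l+1) scaling, (0.178612, -0.000000) ⇒ P_5 = 0.178612

0.178612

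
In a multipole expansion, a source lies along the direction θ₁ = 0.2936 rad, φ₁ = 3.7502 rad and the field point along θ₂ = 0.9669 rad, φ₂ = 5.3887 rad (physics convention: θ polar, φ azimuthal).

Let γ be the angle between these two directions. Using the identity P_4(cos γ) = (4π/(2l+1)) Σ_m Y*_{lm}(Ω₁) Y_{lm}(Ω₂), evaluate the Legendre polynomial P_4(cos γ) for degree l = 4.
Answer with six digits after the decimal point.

-0.329635

Term-by-term m-sum for l=4 (normalisation 4π/9 = 1.396263):
  [-4]  conj(Y_{4,-4})(Ω₁) = -0.002360+0.002017i ; Y_{4,-4}(Ω₂) = -0.184115-0.085858i ; Δ = +0.000608-0.000169i
  [-3]  conj(Y_{4,-3})(Ω₁) = +0.007326-0.028100i ; Y_{4,-3}(Ω₂) = -0.355521+0.175318i ; Δ = +0.002322+0.011275i
  [-2]  conj(Y_{4,-2})(Ω₁) = +0.052520+0.142294i ; Y_{4,-2}(Ω₂) = -0.061677+0.278195i ; Δ = -0.042825+0.005835i
  [-1]  conj(Y_{4,-1})(Ω₁) = -0.367050-0.255778i ; Y_{4,-1}(Ω₂) = -0.102809-0.128099i ; Δ = +0.004971+0.073315i
  [+0]  conj(Y_{4,0})(Ω₁) = +0.517864-0.000000i ; Y_{4,0}(Ω₂) = -0.321003+0.000000i ; Δ = -0.166236+0.000000i
  [+1]  conj(Y_{4,1})(Ω₁) = +0.367050-0.255778i ; Y_{4,1}(Ω₂) = +0.102809-0.128099i ; Δ = +0.004971-0.073315i
  [+2]  conj(Y_{4,2})(Ω₁) = +0.052520-0.142294i ; Y_{4,2}(Ω₂) = -0.061677-0.278195i ; Δ = -0.042825-0.005835i
  [+3]  conj(Y_{4,3})(Ω₁) = -0.007326-0.028100i ; Y_{4,3}(Ω₂) = +0.355521+0.175318i ; Δ = +0.002322-0.011275i
  [+4]  conj(Y_{4,4})(Ω₁) = -0.002360-0.002017i ; Y_{4,4}(Ω₂) = -0.184115+0.085858i ; Δ = +0.000608+0.000169i
Total Σ_m = -0.236084+0.000000i. Multiply by 1.396263: -0.329635+0.000000i. P_4(cos γ) = -0.329635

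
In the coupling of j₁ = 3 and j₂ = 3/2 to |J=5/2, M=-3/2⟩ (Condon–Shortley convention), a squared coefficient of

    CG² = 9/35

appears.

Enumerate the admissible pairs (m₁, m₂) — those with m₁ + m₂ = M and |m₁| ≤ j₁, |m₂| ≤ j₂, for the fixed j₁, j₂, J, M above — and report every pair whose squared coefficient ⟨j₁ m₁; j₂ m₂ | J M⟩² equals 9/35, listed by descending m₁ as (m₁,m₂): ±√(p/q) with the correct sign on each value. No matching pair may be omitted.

(0,-3/2): +√(9/35)

Admissible pairs with m₁+m₂ = M = -3/2: (-3,3/2), (-2,1/2), (-1,-1/2), (0,-3/2)
  (m₁,m₂)=(0,-3/2): CG² = 9/35, CG = +√(9/35)   ← matches the target
  (m₁,m₂)=(-1,-1/2): CG² = 7/20, CG = −√(7/20)
  (m₁,m₂)=(-2,1/2): CG² = 1/14, CG = +√(1/14)
  (m₁,m₂)=(-3,3/2): CG² = 9/28, CG = +√(9/28)
Pairs with CG² = 9/35: (0,-3/2): +√(9/35)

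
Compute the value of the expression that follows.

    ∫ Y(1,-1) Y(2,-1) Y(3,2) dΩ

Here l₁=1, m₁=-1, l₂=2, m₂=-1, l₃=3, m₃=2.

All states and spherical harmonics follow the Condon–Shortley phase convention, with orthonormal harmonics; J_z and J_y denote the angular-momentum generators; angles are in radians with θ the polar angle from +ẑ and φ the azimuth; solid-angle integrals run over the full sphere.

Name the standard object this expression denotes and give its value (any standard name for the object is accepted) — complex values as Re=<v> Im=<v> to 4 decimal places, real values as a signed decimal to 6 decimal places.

Gaunt coefficient, +0.261169

This is a Gaunt coefficient — the integral of a triple product of spherical harmonics over the sphere.
m-sum 0 ✓  L=6 even ✓  1≤3≤3 ✓
Π(2lᵢ+1) = 3×5×7 = 105
triangle coeff Δ(1,2,3) = 1/105
Σ_t [0,0]: t=0:+1/4 = 1/4
(3j)²=3/35 [(1 2 3; 0 0 0)], sign=-1
Σ_t [0,0]: t=0:+1/12 = 1/12
(3j)²=2/21 [(1 2 3; -1 -1 2)], sign=-1
⇒ 4πI² = 6/7
I = (+1)√(6/7/(4π)) = 0.26116903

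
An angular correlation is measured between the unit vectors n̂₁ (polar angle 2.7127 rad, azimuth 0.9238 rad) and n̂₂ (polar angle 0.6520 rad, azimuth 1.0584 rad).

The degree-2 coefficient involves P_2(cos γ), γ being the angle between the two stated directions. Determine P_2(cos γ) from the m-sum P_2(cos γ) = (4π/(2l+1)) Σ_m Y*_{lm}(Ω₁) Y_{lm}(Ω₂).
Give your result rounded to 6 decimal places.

Term-by-term m-sum for l=2 (normalisation 4π/5 = 2.513274):
  m=-2: (-0.01826 + 0.06426j) × (-0.07385 - 0.12154j) = 0.00916 - 0.00253j  (running Σ = 0.00916 - 0.00253j)
  m=-1: (-0.17612 - 0.23313j) × (0.18268 - 0.32475j) = -0.10788 + 0.01461j  (running Σ = -0.09872 + 0.01208j)
  m=0: (0.46715 + 0.00000j) × (0.28242 + 0.00000j) = 0.13193 + 0.00000j  (running Σ = 0.03321 + 0.01208j)
  m=1: (0.17612 - 0.23313j) × (-0.18268 - 0.32475j) = -0.10788 - 0.01461j  (running Σ = -0.07467 - 0.00253j)
  m=2: (-0.01826 - 0.06426j) × (-0.07385 + 0.12154j) = 0.00916 + 0.00253j  (running Σ = -0.06552 - 0.00000j)
Total Σ_m = -0.06552 - 0.00000j. Multiply by 2.513274: -0.16466 - 0.00000j. P_2(cos γ) = -0.164657

-0.164657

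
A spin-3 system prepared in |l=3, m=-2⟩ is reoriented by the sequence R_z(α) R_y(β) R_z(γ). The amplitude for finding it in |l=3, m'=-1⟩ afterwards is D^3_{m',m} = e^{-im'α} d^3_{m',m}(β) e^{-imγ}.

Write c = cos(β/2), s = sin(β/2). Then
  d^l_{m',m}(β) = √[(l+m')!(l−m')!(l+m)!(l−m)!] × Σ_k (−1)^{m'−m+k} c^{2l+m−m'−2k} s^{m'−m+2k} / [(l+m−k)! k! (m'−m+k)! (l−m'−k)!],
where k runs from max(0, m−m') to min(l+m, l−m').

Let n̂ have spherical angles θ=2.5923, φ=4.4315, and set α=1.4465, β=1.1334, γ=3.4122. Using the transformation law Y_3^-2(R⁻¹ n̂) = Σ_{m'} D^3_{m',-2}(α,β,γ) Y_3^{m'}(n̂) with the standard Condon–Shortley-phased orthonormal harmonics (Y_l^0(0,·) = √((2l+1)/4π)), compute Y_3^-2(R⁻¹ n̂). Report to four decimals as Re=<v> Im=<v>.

Need the full column D^3_{m',-2} for m'=−3..3 at α=1.4465, β=1.1334, γ=3.4122.
cos(β/2)=0.843677, sin(β/2)=0.536851
d^3_{-3,-2}: single k=1 term ⇒ +0.562096;  D = +0.094169-0.554152i
d^3_{-2,-2}: k∈[0..1] ⇒ +0.360627 -0.730100 = -0.369474;  D = +0.353768+0.106580i
d^3_{-1,-2}: k∈[0..1] ⇒ -0.725663 +0.587651 = -0.138012;  D = +0.055887-0.126190i
d^3_{0,-2}: k∈[0..1] ⇒ +0.799785 -0.323838 = +0.475947;  D = +0.407926+0.245197i
d^3_{1,-2}: k∈[0..1] ⇒ -0.587651 +0.118972 = -0.468680;  D = -0.289391+0.368664i
d^3_{2,-2}: k∈[0..1] ⇒ +0.295622 -0.023940 = +0.271682;  D = -0.191260-0.192954i
d^3_{3,-2}: single k=0 term ⇒ -0.092155;  D = +0.072988-0.056261i
Y_3^{m'}(θ=2.5923,φ=4.4315) and Σ D·Y over m':
  (+0.0942-0.5542i)·(+0.0443-0.0395i)  (+0.3538+0.1066i)·(+0.2011+0.1266i)  (+0.0559-0.1262i)·(-0.1233+0.4275i)  (+0.4079+0.2452i)·(-0.2028+0.0000i)  (-0.2894+0.3687i)·(+0.1233+0.4275i)  (-0.1913-0.1930i)·(+0.2011-0.1266i)  (+0.0730-0.0563i)·(-0.0443-0.0395i)
Y_3^-2(R⁻¹ n̂) = -0.257387-0.065571i

Re=-0.2574 Im=-0.0656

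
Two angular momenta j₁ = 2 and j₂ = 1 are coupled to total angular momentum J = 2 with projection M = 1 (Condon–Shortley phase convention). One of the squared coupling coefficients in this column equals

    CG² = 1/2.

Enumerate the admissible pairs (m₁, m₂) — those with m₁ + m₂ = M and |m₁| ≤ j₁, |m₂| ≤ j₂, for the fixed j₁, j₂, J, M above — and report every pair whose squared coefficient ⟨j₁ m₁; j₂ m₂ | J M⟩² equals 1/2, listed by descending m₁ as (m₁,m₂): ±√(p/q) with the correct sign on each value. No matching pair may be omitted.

Admissible pairs with m₁+m₂ = M = 1: (0,1), (1,0), (2,-1)
  (m₁,m₂)=(2,-1): CG² = 1/3, CG = +√(1/3)
  (m₁,m₂)=(1,0): CG² = 1/6, CG = +√(1/6)
  (m₁,m₂)=(0,1): CG² = 1/2, CG = −√(1/2)   ← matches the target
Pairs with CG² = 1/2: (0,1): −√(1/2)

(0,1): −√(1/2)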